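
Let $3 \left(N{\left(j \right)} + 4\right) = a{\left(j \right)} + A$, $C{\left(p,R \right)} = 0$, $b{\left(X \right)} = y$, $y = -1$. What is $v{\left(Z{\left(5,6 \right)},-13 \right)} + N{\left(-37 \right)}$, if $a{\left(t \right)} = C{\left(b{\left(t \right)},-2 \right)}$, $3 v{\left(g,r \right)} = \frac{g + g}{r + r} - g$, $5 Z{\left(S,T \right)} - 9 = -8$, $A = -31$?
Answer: $- \frac{2809}{195} \approx -14.405$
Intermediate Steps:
$b{\left(X \right)} = -1$
$Z{\left(S,T \right)} = \frac{1}{5}$ ($Z{\left(S,T \right)} = \frac{9}{5} + \frac{1}{5} \left(-8\right) = \frac{9}{5} - \frac{8}{5} = \frac{1}{5}$)
$v{\left(g,r \right)} = - \frac{g}{3} + \frac{g}{3 r}$ ($v{\left(g,r \right)} = \frac{\frac{g + g}{r + r} - g}{3} = \frac{\frac{2 g}{2 r} - g}{3} = \frac{2 g \frac{1}{2 r} - g}{3} = \frac{\frac{g}{r} - g}{3} = \frac{- g + \frac{g}{r}}{3} = - \frac{g}{3} + \frac{g}{3 r}$)
$a{\left(t \right)} = 0$
$N{\left(j \right)} = - \frac{43}{3}$ ($N{\left(j \right)} = -4 + \frac{0 - 31}{3} = -4 + \frac{1}{3} \left(-31\right) = -4 - \frac{31}{3} = - \frac{43}{3}$)
$v{\left(Z{\left(5,6 \right)},-13 \right)} + N{\left(-37 \right)} = \frac{1}{3} \cdot \frac{1}{5} \frac{1}{-13} \left(1 - -13\right) - \frac{43}{3} = \frac{1}{3} \cdot \frac{1}{5} \left(- \frac{1}{13}\right) \left(1 + 13\right) - \frac{43}{3} = \frac{1}{3} \cdot \frac{1}{5} \left(- \frac{1}{13}\right) 14 - \frac{43}{3} = - \frac{14}{195} - \frac{43}{3} = - \frac{2809}{195}$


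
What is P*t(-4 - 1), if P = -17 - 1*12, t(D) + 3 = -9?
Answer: 348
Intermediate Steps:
t(D) = -12 (t(D) = -3 - 9 = -12)
P = -29 (P = -17 - 12 = -29)
P*t(-4 - 1) = -29*(-12) = 348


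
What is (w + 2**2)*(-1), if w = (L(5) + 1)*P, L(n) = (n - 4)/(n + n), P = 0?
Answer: -4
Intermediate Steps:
L(n) = (-4 + n)/(2*n) (L(n) = (-4 + n)/((2*n)) = (-4 + n)*(1/(2*n)) = (-4 + n)/(2*n))
w = 0 (w = ((1/2)*(-4 + 5)/5 + 1)*0 = ((1/2)*(1/5)*1 + 1)*0 = (1/10 + 1)*0 = (11/10)*0 = 0)
(w + 2**2)*(-1) = (0 + 2**2)*(-1) = (0 + 4)*(-1) = 4*(-1) = -4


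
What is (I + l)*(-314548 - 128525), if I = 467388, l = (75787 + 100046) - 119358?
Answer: -232109550999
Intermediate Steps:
l = 56475 (l = 175833 - 119358 = 56475)
(I + l)*(-314548 - 128525) = (467388 + 56475)*(-314548 - 128525) = 523863*(-443073) = -232109550999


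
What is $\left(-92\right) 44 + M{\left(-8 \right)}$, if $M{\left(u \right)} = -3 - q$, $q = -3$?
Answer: $-4048$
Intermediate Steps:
$M{\left(u \right)} = 0$ ($M{\left(u \right)} = -3 - -3 = -3 + 3 = 0$)
$\left(-92\right) 44 + M{\left(-8 \right)} = \left(-92\right) 44 + 0 = -4048 + 0 = -4048$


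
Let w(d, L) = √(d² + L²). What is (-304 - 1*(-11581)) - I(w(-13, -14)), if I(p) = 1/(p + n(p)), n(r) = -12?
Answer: 2492205/221 - √365/221 ≈ 11277.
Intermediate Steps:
w(d, L) = √(L² + d²)
I(p) = 1/(-12 + p) (I(p) = 1/(p - 12) = 1/(-12 + p))
(-304 - 1*(-11581)) - I(w(-13, -14)) = (-304 - 1*(-11581)) - 1/(-12 + √((-14)² + (-13)²)) = (-304 + 11581) - 1/(-12 + √(196 + 169)) = 11277 - 1/(-12 + √365)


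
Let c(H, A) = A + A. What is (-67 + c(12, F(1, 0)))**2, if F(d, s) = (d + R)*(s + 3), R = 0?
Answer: 3721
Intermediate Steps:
F(d, s) = d*(3 + s) (F(d, s) = (d + 0)*(s + 3) = d*(3 + s))
c(H, A) = 2*A
(-67 + c(12, F(1, 0)))**2 = (-67 + 2*(1*(3 + 0)))**2 = (-67 + 2*(1*3))**2 = (-67 + 2*3)**2 = (-67 + 6)**2 = (-61)**2 = 3721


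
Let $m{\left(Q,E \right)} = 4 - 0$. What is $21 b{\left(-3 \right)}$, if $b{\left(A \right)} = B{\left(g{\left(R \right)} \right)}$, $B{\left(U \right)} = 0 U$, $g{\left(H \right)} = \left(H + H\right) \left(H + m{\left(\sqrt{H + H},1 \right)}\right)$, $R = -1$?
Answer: $0$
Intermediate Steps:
$m{\left(Q,E \right)} = 4$ ($m{\left(Q,E \right)} = 4 + 0 = 4$)
$g{\left(H \right)} = 2 H \left(4 + H\right)$ ($g{\left(H \right)} = \left(H + H\right) \left(H + 4\right) = 2 H \left(4 + H\right)$)
$B{\left(U \right)} = 0$
$b{\left(A \right)} = 0$
$21 b{\left(-3 \right)} = 21 \cdot 0 = 0$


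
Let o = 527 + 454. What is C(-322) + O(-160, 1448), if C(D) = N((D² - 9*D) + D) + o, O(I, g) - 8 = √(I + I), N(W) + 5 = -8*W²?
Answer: -90329499816 + 8*I*√5 ≈ -9.0329e+10 + 17.889*I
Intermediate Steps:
N(W) = -5 - 8*W²
o = 981
O(I, g) = 8 + √2*√I (O(I, g) = 8 + √(I + I) = 8 + √(2*I) = 8 + √2*√I)
C(D) = 976 - 8*(D² - 8*D)² (C(D) = (-5 - 8*((D² - 9*D) + D)²) + 981 = (-5 - 8*(D² - 8*D)²) + 981 = 976 - 8*(D² - 8*D)²)
C(-322) + O(-160, 1448) = (976 - 8*(-322)²*(-8 - 322)²) + (8 + √2*√(-160)) = (976 - 8*103684*(-330)²) + (8 + √2*(4*I*√10)) = (976 - 8*103684*108900) + (8 + 8*I*√5) = (976 - 90329500800) + (8 + 8*I*√5) = -90329499824 + (8 + 8*I*√5) = -90329499816 + 8*I*√5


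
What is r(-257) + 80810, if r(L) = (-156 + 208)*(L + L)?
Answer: 54082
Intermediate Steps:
r(L) = 104*L (r(L) = 52*(2*L) = 104*L)
r(-257) + 80810 = 104*(-257) + 80810 = -26728 + 80810 = 54082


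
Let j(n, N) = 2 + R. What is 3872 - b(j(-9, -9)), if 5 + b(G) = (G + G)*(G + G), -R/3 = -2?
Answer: 3621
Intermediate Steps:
R = 6 (R = -3*(-2) = 6)
j(n, N) = 8 (j(n, N) = 2 + 6 = 8)
b(G) = -5 + 4*G² (b(G) = -5 + (G + G)*(G + G) = -5 + (2*G)*(2*G) = -5 + 4*G²)
3872 - b(j(-9, -9)) = 3872 - (-5 + 4*8²) = 3872 - (-5 + 4*64) = 3872 - (-5 + 256) = 3872 - 1*251 = 3872 - 251 = 3621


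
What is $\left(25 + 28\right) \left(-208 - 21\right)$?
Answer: $-12137$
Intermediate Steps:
$\left(25 + 28\right) \left(-208 - 21\right) = 53 \left(-208 - 21\right) = 53 \left(-229\right) = -12137$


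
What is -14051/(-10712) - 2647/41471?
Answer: 554354357/444237352 ≈ 1.2479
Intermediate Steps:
-14051/(-10712) - 2647/41471 = -14051*(-1/10712) - 2647*1/41471 = 14051/10712 - 2647/41471 = 554354357/444237352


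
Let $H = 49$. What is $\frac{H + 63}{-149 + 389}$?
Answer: $\frac{7}{15} \approx 0.46667$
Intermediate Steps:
$\frac{H + 63}{-149 + 389} = \frac{49 + 63}{-149 + 389} = \frac{112}{240} = 112 \cdot \frac{1}{240} = \frac{7}{15}$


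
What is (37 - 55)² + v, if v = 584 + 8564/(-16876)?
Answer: 3828711/4219 ≈ 907.49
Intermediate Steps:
v = 2461755/4219 (v = 584 + 8564*(-1/16876) = 584 - 2141/4219 = 2461755/4219 ≈ 583.49)
(37 - 55)² + v = (37 - 55)² + 2461755/4219 = (-18)² + 2461755/4219 = 324 + 2461755/4219 = 3828711/4219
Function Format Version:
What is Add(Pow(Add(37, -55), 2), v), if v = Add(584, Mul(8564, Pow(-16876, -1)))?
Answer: Rational(3828711, 4219) ≈ 907.49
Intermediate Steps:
v = Rational(2461755, 4219) (v = Add(584, Mul(8564, Rational(-1, 16876))) = Add(584, Rational(-2141, 4219)) = Rational(2461755, 4219) ≈ 583.49)
Add(Pow(Add(37, -55), 2), v) = Add(Pow(Add(37, -55), 2), Rational(2461755, 4219)) = Add(Pow(-18, 2), Rational(2461755, 4219)) = Add(324, Rational(2461755, 4219)) = Rational(3828711, 4219)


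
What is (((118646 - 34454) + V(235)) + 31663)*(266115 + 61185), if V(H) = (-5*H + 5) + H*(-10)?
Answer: 36767245500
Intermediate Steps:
V(H) = 5 - 15*H (V(H) = (5 - 5*H) - 10*H = 5 - 15*H)
(((118646 - 34454) + V(235)) + 31663)*(266115 + 61185) = (((118646 - 34454) + (5 - 15*235)) + 31663)*(266115 + 61185) = ((84192 + (5 - 3525)) + 31663)*327300 = ((84192 - 3520) + 31663)*327300 = (80672 + 31663)*327300 = 112335*327300 = 36767245500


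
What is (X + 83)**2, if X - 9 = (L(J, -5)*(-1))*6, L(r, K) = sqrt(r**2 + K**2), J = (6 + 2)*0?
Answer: 3844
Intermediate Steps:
J = 0 (J = 8*0 = 0)
L(r, K) = sqrt(K**2 + r**2)
X = -21 (X = 9 + (sqrt((-5)**2 + 0**2)*(-1))*6 = 9 + (sqrt(25 + 0)*(-1))*6 = 9 + (sqrt(25)*(-1))*6 = 9 + (5*(-1))*6 = 9 - 5*6 = 9 - 30 = -21)
(X + 83)**2 = (-21 + 83)**2 = 62**2 = 3844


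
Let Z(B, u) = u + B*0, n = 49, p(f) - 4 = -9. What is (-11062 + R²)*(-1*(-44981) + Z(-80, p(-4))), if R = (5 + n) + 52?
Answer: 7825824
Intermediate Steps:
p(f) = -5 (p(f) = 4 - 9 = -5)
Z(B, u) = u (Z(B, u) = u + 0 = u)
R = 106 (R = (5 + 49) + 52 = 54 + 52 = 106)
(-11062 + R²)*(-1*(-44981) + Z(-80, p(-4))) = (-11062 + 106²)*(-1*(-44981) - 5) = (-11062 + 11236)*(44981 - 5) = 174*44976 = 7825824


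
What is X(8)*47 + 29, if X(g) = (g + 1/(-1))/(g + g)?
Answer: 793/16 ≈ 49.563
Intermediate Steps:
X(g) = (-1 + g)/(2*g) (X(g) = (g - 1)/((2*g)) = (-1 + g)*(1/(2*g)) = (-1 + g)/(2*g))
X(8)*47 + 29 = ((½)*(-1 + 8)/8)*47 + 29 = ((½)*(⅛)*7)*47 + 29 = (7/16)*47 + 29 = 329/16 + 29 = 793/16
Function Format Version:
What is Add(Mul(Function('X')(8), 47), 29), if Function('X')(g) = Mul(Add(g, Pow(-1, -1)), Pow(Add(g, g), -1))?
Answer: Rational(793, 16) ≈ 49.563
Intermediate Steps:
Function('X')(g) = Mul(Rational(1, 2), Pow(g, -1), Add(-1, g)) (Function('X')(g) = Mul(Add(g, -1), Pow(Mul(2, g), -1)) = Mul(Add(-1, g), Mul(Rational(1, 2), Pow(g, -1))) = Mul(Rational(1, 2), Pow(g, -1), Add(-1, g)))
Add(Mul(Function('X')(8), 47), 29) = Add(Mul(Mul(Rational(1, 2), Pow(8, -1), Add(-1, 8)), 47), 29) = Add(Mul(Mul(Rational(1, 2), Rational(1, 8), 7), 47), 29) = Add(Mul(Rational(7, 16), 47), 29) = Add(Rational(329, 16), 29) = Rational(793, 16)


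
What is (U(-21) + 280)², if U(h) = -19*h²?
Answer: 65593801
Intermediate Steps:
(U(-21) + 280)² = (-19*(-21)² + 280)² = (-19*441 + 280)² = (-8379 + 280)² = (-8099)² = 65593801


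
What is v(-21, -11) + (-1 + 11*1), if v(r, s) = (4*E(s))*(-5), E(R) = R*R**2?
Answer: 26630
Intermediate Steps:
E(R) = R**3
v(r, s) = -20*s**3 (v(r, s) = (4*s**3)*(-5) = -20*s**3)
v(-21, -11) + (-1 + 11*1) = -20*(-11)**3 + (-1 + 11*1) = -20*(-1331) + (-1 + 11) = 26620 + 10 = 26630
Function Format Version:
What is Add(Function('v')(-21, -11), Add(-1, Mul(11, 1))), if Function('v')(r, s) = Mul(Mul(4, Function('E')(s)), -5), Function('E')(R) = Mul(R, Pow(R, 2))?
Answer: 26630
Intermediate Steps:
Function('E')(R) = Pow(R, 3)
Function('v')(r, s) = Mul(-20, Pow(s, 3)) (Function('v')(r, s) = Mul(Mul(4, Pow(s, 3)), -5) = Mul(-20, Pow(s, 3)))
Add(Function('v')(-21, -11), Add(-1, Mul(11, 1))) = Add(Mul(-20, Pow(-11, 3)), Add(-1, Mul(11, 1))) = Add(Mul(-20, -1331), Add(-1, 11)) = Add(26620, 10) = 26630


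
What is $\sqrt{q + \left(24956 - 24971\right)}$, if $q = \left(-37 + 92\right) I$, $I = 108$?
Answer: $5 \sqrt{237} \approx 76.974$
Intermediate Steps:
$q = 5940$ ($q = \left(-37 + 92\right) 108 = 55 \cdot 108 = 5940$)
$\sqrt{q + \left(24956 - 24971\right)} = \sqrt{5940 + \left(24956 - 24971\right)} = \sqrt{5940 - 15} = \sqrt{5925} = 5 \sqrt{237}$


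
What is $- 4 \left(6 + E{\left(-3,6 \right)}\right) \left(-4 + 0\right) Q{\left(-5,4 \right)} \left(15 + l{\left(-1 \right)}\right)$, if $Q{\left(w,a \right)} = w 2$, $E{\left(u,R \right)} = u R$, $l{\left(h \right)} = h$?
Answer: $26880$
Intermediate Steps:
$E{\left(u,R \right)} = R u$
$Q{\left(w,a \right)} = 2 w$
$- 4 \left(6 + E{\left(-3,6 \right)}\right) \left(-4 + 0\right) Q{\left(-5,4 \right)} \left(15 + l{\left(-1 \right)}\right) = - 4 \left(6 + 6 \left(-3\right)\right) \left(-4 + 0\right) 2 \left(-5\right) \left(15 - 1\right) = - 4 \left(6 - 18\right) \left(\left(-4\right) \left(-10\right)\right) 14 = \left(-4\right) \left(-12\right) 40 \cdot 14 = 48 \cdot 40 \cdot 14 = 1920 \cdot 14 = 26880$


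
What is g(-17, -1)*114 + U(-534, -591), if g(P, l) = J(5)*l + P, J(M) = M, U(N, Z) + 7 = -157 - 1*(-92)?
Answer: -2580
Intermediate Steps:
U(N, Z) = -72 (U(N, Z) = -7 + (-157 - 1*(-92)) = -7 + (-157 + 92) = -7 - 65 = -72)
g(P, l) = P + 5*l (g(P, l) = 5*l + P = P + 5*l)
g(-17, -1)*114 + U(-534, -591) = (-17 + 5*(-1))*114 - 72 = (-17 - 5)*114 - 72 = -22*114 - 72 = -2508 - 72 = -2580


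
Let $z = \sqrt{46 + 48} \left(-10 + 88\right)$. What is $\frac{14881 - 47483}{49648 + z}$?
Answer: $- \frac{202328012}{308044001} + \frac{635739 \sqrt{94}}{616088002} \approx -0.64681$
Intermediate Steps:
$z = 78 \sqrt{94}$ ($z = \sqrt{94} \cdot 78 = 78 \sqrt{94} \approx 756.24$)
$\frac{14881 - 47483}{49648 + z} = \frac{14881 - 47483}{49648 + 78 \sqrt{94}} = - \frac{32602}{49648 + 78 \sqrt{94}}$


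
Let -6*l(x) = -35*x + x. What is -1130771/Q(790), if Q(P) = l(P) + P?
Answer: -3392313/15800 ≈ -214.70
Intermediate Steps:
l(x) = 17*x/3 (l(x) = -(-35*x + x)/6 = -(-17)*x/3 = 17*x/3)
Q(P) = 20*P/3 (Q(P) = 17*P/3 + P = 20*P/3)
-1130771/Q(790) = -1130771/((20/3)*790) = -1130771/15800/3 = -1130771*3/15800 = -3392313/15800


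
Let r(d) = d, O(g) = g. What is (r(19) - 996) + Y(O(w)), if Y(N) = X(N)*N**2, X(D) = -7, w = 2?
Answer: -1005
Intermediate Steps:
Y(N) = -7*N**2
(r(19) - 996) + Y(O(w)) = (19 - 996) - 7*2**2 = -977 - 7*4 = -977 - 28 = -1005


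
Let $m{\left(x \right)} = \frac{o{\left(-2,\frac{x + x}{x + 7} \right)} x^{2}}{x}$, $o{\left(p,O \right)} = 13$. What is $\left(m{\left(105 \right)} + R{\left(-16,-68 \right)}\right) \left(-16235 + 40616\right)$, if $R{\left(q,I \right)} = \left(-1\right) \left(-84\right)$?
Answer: $35328069$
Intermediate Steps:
$R{\left(q,I \right)} = 84$
$m{\left(x \right)} = 13 x$ ($m{\left(x \right)} = \frac{13 x^{2}}{x} = 13 x$)
$\left(m{\left(105 \right)} + R{\left(-16,-68 \right)}\right) \left(-16235 + 40616\right) = \left(13 \cdot 105 + 84\right) \left(-16235 + 40616\right) = \left(1365 + 84\right) 24381 = 1449 \cdot 24381 = 35328069$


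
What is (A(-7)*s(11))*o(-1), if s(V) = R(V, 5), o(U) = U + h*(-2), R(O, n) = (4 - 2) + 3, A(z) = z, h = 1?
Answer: 105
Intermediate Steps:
R(O, n) = 5 (R(O, n) = 2 + 3 = 5)
o(U) = -2 + U (o(U) = U + 1*(-2) = U - 2 = -2 + U)
s(V) = 5
(A(-7)*s(11))*o(-1) = (-7*5)*(-2 - 1) = -35*(-3) = 105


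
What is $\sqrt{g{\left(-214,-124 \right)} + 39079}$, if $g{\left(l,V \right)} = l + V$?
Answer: $\sqrt{38741} \approx 196.83$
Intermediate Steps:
$g{\left(l,V \right)} = V + l$
$\sqrt{g{\left(-214,-124 \right)} + 39079} = \sqrt{\left(-124 - 214\right) + 39079} = \sqrt{-338 + 39079} = \sqrt{38741}$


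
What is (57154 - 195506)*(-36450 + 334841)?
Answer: -41282991632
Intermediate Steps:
(57154 - 195506)*(-36450 + 334841) = -138352*298391 = -41282991632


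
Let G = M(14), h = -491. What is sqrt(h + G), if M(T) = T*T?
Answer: I*sqrt(295) ≈ 17.176*I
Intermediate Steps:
M(T) = T**2
G = 196 (G = 14**2 = 196)
sqrt(h + G) = sqrt(-491 + 196) = sqrt(-295) = I*sqrt(295)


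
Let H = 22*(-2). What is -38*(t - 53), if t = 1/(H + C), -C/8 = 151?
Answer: 1260783/626 ≈ 2014.0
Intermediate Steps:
C = -1208 (C = -8*151 = -1208)
H = -44
t = -1/1252 (t = 1/(-44 - 1208) = 1/(-1252) = -1/1252 ≈ -0.00079872)
-38*(t - 53) = -38*(-1/1252 - 53) = -38*(-66357/1252) = 1260783/626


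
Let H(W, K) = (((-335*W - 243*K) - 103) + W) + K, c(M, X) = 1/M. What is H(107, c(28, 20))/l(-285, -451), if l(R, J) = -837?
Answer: 501895/11718 ≈ 42.831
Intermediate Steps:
H(W, K) = -103 - 334*W - 242*K (H(W, K) = ((-103 - 335*W - 243*K) + W) + K = (-103 - 334*W - 243*K) + K = -103 - 334*W - 242*K)
H(107, c(28, 20))/l(-285, -451) = (-103 - 334*107 - 242/28)/(-837) = (-103 - 35738 - 242*1/28)*(-1/837) = (-103 - 35738 - 121/14)*(-1/837) = -501895/14*(-1/837) = 501895/11718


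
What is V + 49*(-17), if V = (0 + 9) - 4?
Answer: -828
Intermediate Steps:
V = 5 (V = 9 - 4 = 5)
V + 49*(-17) = 5 + 49*(-17) = 5 - 833 = -828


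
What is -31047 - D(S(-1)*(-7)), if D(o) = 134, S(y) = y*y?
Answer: -31181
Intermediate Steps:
S(y) = y²
-31047 - D(S(-1)*(-7)) = -31047 - 1*134 = -31047 - 134 = -31181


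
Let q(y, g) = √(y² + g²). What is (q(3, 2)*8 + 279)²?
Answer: 78673 + 4464*√13 ≈ 94768.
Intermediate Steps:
q(y, g) = √(g² + y²)
(q(3, 2)*8 + 279)² = (√(2² + 3²)*8 + 279)² = (√(4 + 9)*8 + 279)² = (√13*8 + 279)² = (8*√13 + 279)² = (279 + 8*√13)²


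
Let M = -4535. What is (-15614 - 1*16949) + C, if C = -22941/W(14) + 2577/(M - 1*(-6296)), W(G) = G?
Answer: -281057075/8218 ≈ -34200.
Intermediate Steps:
C = -13454341/8218 (C = -22941/14 + 2577/(-4535 - 1*(-6296)) = -22941*1/14 + 2577/(-4535 + 6296) = -22941/14 + 2577/1761 = -22941/14 + 2577*(1/1761) = -22941/14 + 859/587 = -13454341/8218 ≈ -1637.2)
(-15614 - 1*16949) + C = (-15614 - 1*16949) - 13454341/8218 = (-15614 - 16949) - 13454341/8218 = -32563 - 13454341/8218 = -281057075/8218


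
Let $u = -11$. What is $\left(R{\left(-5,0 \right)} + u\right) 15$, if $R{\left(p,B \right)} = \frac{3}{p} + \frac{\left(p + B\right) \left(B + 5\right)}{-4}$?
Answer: $- \frac{321}{4} \approx -80.25$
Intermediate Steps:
$R{\left(p,B \right)} = \frac{3}{p} - \frac{\left(5 + B\right) \left(B + p\right)}{4}$ ($R{\left(p,B \right)} = \frac{3}{p} + \left(B + p\right) \left(5 + B\right) \left(- \frac{1}{4}\right) = \frac{3}{p} + \left(5 + B\right) \left(B + p\right) \left(- \frac{1}{4}\right) = \frac{3}{p} - \frac{\left(5 + B\right) \left(B + p\right)}{4}$)
$\left(R{\left(-5,0 \right)} + u\right) 15 = \left(\frac{12 - - 5 \left(0^{2} + 5 \cdot 0 + 5 \left(-5\right) + 0 \left(-5\right)\right)}{4 \left(-5\right)} - 11\right) 15 = \left(\frac{1}{4} \left(- \frac{1}{5}\right) \left(12 - - 5 \left(0 + 0 - 25 + 0\right)\right) - 11\right) 15 = \left(\frac{1}{4} \left(- \frac{1}{5}\right) \left(12 - \left(-5\right) \left(-25\right)\right) - 11\right) 15 = \left(\frac{1}{4} \left(- \frac{1}{5}\right) \left(12 - 125\right) - 11\right) 15 = \left(\frac{1}{4} \left(- \frac{1}{5}\right) \left(-113\right) - 11\right) 15 = \left(\frac{113}{20} - 11\right) 15 = \left(- \frac{107}{20}\right) 15 = - \frac{321}{4}$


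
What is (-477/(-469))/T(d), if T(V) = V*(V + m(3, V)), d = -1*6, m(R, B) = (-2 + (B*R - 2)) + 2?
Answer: 159/24388 ≈ 0.0065196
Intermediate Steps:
m(R, B) = -2 + B*R (m(R, B) = (-2 + (-2 + B*R)) + 2 = (-4 + B*R) + 2 = -2 + B*R)
d = -6
T(V) = V*(-2 + 4*V) (T(V) = V*(V + (-2 + V*3)) = V*(V + (-2 + 3*V)) = V*(-2 + 4*V))
(-477/(-469))/T(d) = (-477/(-469))/((2*(-6)*(-1 + 2*(-6)))) = (-477*(-1/469))/((2*(-6)*(-1 - 12))) = 477/(469*((2*(-6)*(-13)))) = (477/469)/156 = (477/469)*(1/156) = 159/24388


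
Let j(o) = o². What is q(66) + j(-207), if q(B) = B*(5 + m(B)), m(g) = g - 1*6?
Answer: 47139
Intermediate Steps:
m(g) = -6 + g (m(g) = g - 6 = -6 + g)
q(B) = B*(-1 + B) (q(B) = B*(5 + (-6 + B)) = B*(-1 + B))
q(66) + j(-207) = 66*(-1 + 66) + (-207)² = 66*65 + 42849 = 4290 + 42849 = 47139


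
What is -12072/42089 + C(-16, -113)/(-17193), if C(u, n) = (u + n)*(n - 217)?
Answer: -60584322/21928369 ≈ -2.7628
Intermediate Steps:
C(u, n) = (-217 + n)*(n + u) (C(u, n) = (n + u)*(-217 + n) = (-217 + n)*(n + u))
-12072/42089 + C(-16, -113)/(-17193) = -12072/42089 + ((-113)**2 - 217*(-113) - 217*(-16) - 113*(-16))/(-17193) = -12072*1/42089 + (12769 + 24521 + 3472 + 1808)*(-1/17193) = -12072/42089 + 42570*(-1/17193) = -12072/42089 - 1290/521 = -60584322/21928369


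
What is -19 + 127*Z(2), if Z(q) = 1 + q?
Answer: 362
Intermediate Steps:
-19 + 127*Z(2) = -19 + 127*(1 + 2) = -19 + 127*3 = -19 + 381 = 362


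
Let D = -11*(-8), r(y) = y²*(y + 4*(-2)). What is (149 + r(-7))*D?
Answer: -51568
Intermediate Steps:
r(y) = y²*(-8 + y) (r(y) = y²*(y - 8) = y²*(-8 + y))
D = 88
(149 + r(-7))*D = (149 + (-7)²*(-8 - 7))*88 = (149 + 49*(-15))*88 = (149 - 735)*88 = -586*88 = -51568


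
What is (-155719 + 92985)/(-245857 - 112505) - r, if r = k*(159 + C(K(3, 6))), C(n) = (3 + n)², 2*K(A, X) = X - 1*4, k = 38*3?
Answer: -3574629583/179181 ≈ -19950.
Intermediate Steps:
k = 114
K(A, X) = -2 + X/2 (K(A, X) = (X - 1*4)/2 = (X - 4)/2 = (-4 + X)/2 = -2 + X/2)
r = 19950 (r = 114*(159 + (3 + (-2 + (½)*6))²) = 114*(159 + (3 + (-2 + 3))²) = 114*(159 + (3 + 1)²) = 114*(159 + 4²) = 114*(159 + 16) = 114*175 = 19950)
(-155719 + 92985)/(-245857 - 112505) - r = (-155719 + 92985)/(-245857 - 112505) - 1*19950 = -62734/(-358362) - 19950 = -62734*(-1/358362) - 19950 = 31367/179181 - 19950 = -3574629583/179181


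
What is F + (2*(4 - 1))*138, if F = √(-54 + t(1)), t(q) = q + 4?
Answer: 828 + 7*I ≈ 828.0 + 7.0*I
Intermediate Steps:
t(q) = 4 + q
F = 7*I (F = √(-54 + (4 + 1)) = √(-54 + 5) = √(-49) = 7*I ≈ 7.0*I)
F + (2*(4 - 1))*138 = 7*I + (2*(4 - 1))*138 = 7*I + (2*3)*138 = 7*I + 6*138 = 7*I + 828 = 828 + 7*I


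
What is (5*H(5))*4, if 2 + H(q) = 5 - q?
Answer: -40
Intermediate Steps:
H(q) = 3 - q (H(q) = -2 + (5 - q) = 3 - q)
(5*H(5))*4 = (5*(3 - 1*5))*4 = (5*(3 - 5))*4 = (5*(-2))*4 = -10*4 = -40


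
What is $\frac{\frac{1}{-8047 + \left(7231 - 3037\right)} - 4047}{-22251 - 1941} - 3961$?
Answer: $- \frac{92299062911}{23302944} \approx -3960.8$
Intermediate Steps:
$\frac{\frac{1}{-8047 + \left(7231 - 3037\right)} - 4047}{-22251 - 1941} - 3961 = \frac{\frac{1}{-8047 + \left(7231 - 3037\right)} - 4047}{-24192} - 3961 = \left(\frac{1}{-8047 + 4194} - 4047\right) \left(- \frac{1}{24192}\right) - 3961 = \left(\frac{1}{-3853} - 4047\right) \left(- \frac{1}{24192}\right) - 3961 = \left(- \frac{1}{3853} - 4047\right) \left(- \frac{1}{24192}\right) - 3961 = \left(- \frac{15593092}{3853}\right) \left(- \frac{1}{24192}\right) - 3961 = \frac{3898273}{23302944} - 3961 = - \frac{92299062911}{23302944}$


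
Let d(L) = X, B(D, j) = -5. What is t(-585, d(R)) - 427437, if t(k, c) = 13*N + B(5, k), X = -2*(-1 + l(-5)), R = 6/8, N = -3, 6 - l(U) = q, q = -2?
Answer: -427481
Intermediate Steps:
l(U) = 8 (l(U) = 6 - 1*(-2) = 6 + 2 = 8)
R = ¾ (R = 6*(⅛) = ¾ ≈ 0.75000)
X = -14 (X = -2*(-1 + 8) = -2*7 = -14)
d(L) = -14
t(k, c) = -44 (t(k, c) = 13*(-3) - 5 = -39 - 5 = -44)
t(-585, d(R)) - 427437 = -44 - 427437 = -427481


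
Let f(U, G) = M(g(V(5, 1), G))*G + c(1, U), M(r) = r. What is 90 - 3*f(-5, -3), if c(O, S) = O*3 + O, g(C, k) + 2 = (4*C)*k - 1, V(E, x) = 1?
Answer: -57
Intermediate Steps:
g(C, k) = -3 + 4*C*k (g(C, k) = -2 + ((4*C)*k - 1) = -2 + (4*C*k - 1) = -2 + (-1 + 4*C*k) = -3 + 4*C*k)
c(O, S) = 4*O (c(O, S) = 3*O + O = 4*O)
f(U, G) = 4 + G*(-3 + 4*G) (f(U, G) = (-3 + 4*1*G)*G + 4*1 = (-3 + 4*G)*G + 4 = G*(-3 + 4*G) + 4 = 4 + G*(-3 + 4*G))
90 - 3*f(-5, -3) = 90 - 3*(4 - 3*(-3 + 4*(-3))) = 90 - 3*(4 - 3*(-3 - 12)) = 90 - 3*(4 - 3*(-15)) = 90 - 3*(4 + 45) = 90 - 3*49 = 90 - 147 = -57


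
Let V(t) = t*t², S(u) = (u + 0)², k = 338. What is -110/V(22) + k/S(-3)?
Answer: 163547/4356 ≈ 37.545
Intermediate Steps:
S(u) = u²
V(t) = t³
-110/V(22) + k/S(-3) = -110/(22³) + 338/((-3)²) = -110/10648 + 338/9 = -110*1/10648 + 338*(⅑) = -5/484 + 338/9 = 163547/4356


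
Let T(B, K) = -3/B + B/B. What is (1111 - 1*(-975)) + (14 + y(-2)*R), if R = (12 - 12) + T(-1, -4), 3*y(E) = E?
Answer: 6292/3 ≈ 2097.3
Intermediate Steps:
y(E) = E/3
T(B, K) = 1 - 3/B (T(B, K) = -3/B + 1 = 1 - 3/B)
R = 4 (R = (12 - 12) + (-3 - 1)/(-1) = 0 - 1*(-4) = 0 + 4 = 4)
(1111 - 1*(-975)) + (14 + y(-2)*R) = (1111 - 1*(-975)) + (14 + ((⅓)*(-2))*4) = (1111 + 975) + (14 - ⅔*4) = 2086 + (14 - 8/3) = 2086 + 34/3 = 6292/3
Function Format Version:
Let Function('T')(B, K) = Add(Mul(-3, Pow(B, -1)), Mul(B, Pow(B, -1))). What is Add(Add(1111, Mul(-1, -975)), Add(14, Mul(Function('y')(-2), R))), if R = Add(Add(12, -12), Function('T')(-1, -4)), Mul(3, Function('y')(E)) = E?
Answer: Rational(6292, 3) ≈ 2097.3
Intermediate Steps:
Function('y')(E) = Mul(Rational(1, 3), E)
Function('T')(B, K) = Add(1, Mul(-3, Pow(B, -1))) (Function('T')(B, K) = Add(Mul(-3, Pow(B, -1)), 1) = Add(1, Mul(-3, Pow(B, -1))))
R = 4 (R = Add(Add(12, -12), Mul(Pow(-1, -1), Add(-3, -1))) = Add(0, Mul(-1, -4)) = Add(0, 4) = 4)
Add(Add(1111, Mul(-1, -975)), Add(14, Mul(Function('y')(-2), R))) = Add(Add(1111, Mul(-1, -975)), Add(14, Mul(Mul(Rational(1, 3), -2), 4))) = Add(Add(1111, 975), Add(14, Mul(Rational(-2, 3), 4))) = Add(2086, Add(14, Rational(-8, 3))) = Add(2086, Rational(34, 3)) = Rational(6292, 3)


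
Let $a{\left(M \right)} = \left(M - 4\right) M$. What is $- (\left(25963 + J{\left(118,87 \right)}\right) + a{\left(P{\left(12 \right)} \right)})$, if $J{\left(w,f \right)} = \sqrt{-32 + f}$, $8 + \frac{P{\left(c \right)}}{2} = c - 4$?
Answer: $-25963 - \sqrt{55} \approx -25970.0$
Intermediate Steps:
$P{\left(c \right)} = -24 + 2 c$ ($P{\left(c \right)} = -16 + 2 \left(c - 4\right) = -16 + 2 \left(-4 + c\right) = -16 + \left(-8 + 2 c\right) = -24 + 2 c$)
$a{\left(M \right)} = M \left(-4 + M\right)$ ($a{\left(M \right)} = \left(-4 + M\right) M = M \left(-4 + M\right)$)
$- (\left(25963 + J{\left(118,87 \right)}\right) + a{\left(P{\left(12 \right)} \right)}) = - (\left(25963 + \sqrt{-32 + 87}\right) + \left(-24 + 2 \cdot 12\right) \left(-4 + \left(-24 + 2 \cdot 12\right)\right)) = - (\left(25963 + \sqrt{55}\right) + \left(-24 + 24\right) \left(-4 + \left(-24 + 24\right)\right)) = - (\left(25963 + \sqrt{55}\right) + 0 \left(-4 + 0\right)) = - (\left(25963 + \sqrt{55}\right) + 0 \left(-4\right)) = - (\left(25963 + \sqrt{55}\right) + 0) = - (25963 + \sqrt{55}) = -25963 - \sqrt{55}$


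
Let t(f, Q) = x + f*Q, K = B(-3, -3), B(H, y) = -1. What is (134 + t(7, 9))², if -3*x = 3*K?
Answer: 39204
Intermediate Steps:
K = -1
x = 1 (x = -(-1) = -⅓*(-3) = 1)
t(f, Q) = 1 + Q*f (t(f, Q) = 1 + f*Q = 1 + Q*f)
(134 + t(7, 9))² = (134 + (1 + 9*7))² = (134 + (1 + 63))² = (134 + 64)² = 198² = 39204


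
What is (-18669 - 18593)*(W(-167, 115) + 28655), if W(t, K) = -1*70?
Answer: -1065134270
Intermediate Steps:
W(t, K) = -70
(-18669 - 18593)*(W(-167, 115) + 28655) = (-18669 - 18593)*(-70 + 28655) = -37262*28585 = -1065134270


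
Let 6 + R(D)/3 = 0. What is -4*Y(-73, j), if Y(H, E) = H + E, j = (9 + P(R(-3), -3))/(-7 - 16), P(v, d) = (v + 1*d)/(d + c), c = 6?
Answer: 6724/23 ≈ 292.35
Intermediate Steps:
R(D) = -18 (R(D) = -18 + 3*0 = -18 + 0 = -18)
P(v, d) = (d + v)/(6 + d) (P(v, d) = (v + 1*d)/(d + 6) = (v + d)/(6 + d) = (d + v)/(6 + d))
j = -2/23 (j = (9 + (-3 - 18)/(6 - 3))/(-7 - 16) = (9 - 21/3)/(-23) = (9 + (1/3)*(-21))*(-1/23) = (9 - 7)*(-1/23) = 2*(-1/23) = -2/23 ≈ -0.086957)
Y(H, E) = E + H
-4*Y(-73, j) = -4*(-2/23 - 73) = -4*(-1681/23) = 6724/23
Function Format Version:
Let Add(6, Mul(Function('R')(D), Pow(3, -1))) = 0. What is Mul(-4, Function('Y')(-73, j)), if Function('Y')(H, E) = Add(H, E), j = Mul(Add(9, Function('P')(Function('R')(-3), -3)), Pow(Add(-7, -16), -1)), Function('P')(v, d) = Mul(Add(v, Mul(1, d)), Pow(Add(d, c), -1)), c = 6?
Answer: Rational(6724, 23) ≈ 292.35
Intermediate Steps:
Function('R')(D) = -18 (Function('R')(D) = Add(-18, Mul(3, 0)) = Add(-18, 0) = -18)
Function('P')(v, d) = Mul(Pow(Add(6, d), -1), Add(d, v)) (Function('P')(v, d) = Mul(Add(v, Mul(1, d)), Pow(Add(d, 6), -1)) = Mul(Add(v, d), Pow(Add(6, d), -1)) = Mul(Add(d, v), Pow(Add(6, d), -1)) = Mul(Pow(Add(6, d), -1), Add(d, v)))
j = Rational(-2, 23) (j = Mul(Add(9, Mul(Pow(Add(6, -3), -1), Add(-3, -18))), Pow(Add(-7, -16), -1)) = Mul(Add(9, Mul(Pow(3, -1), -21)), Pow(-23, -1)) = Mul(Add(9, Mul(Rational(1, 3), -21)), Rational(-1, 23)) = Mul(Add(9, -7), Rational(-1, 23)) = Mul(2, Rational(-1, 23)) = Rational(-2, 23) ≈ -0.086957)
Function('Y')(H, E) = Add(E, H)
Mul(-4, Function('Y')(-73, j)) = Mul(-4, Add(Rational(-2, 23), -73)) = Mul(-4, Rational(-1681, 23)) = Rational(6724, 23)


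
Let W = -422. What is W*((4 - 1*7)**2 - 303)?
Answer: 124068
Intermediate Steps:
W*((4 - 1*7)**2 - 303) = -422*((4 - 1*7)**2 - 303) = -422*((4 - 7)**2 - 303) = -422*((-3)**2 - 303) = -422*(9 - 303) = -422*(-294) = 124068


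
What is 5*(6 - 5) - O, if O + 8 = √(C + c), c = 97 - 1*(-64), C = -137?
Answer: 13 - 2*√6 ≈ 8.1010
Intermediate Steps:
c = 161 (c = 97 + 64 = 161)
O = -8 + 2*√6 (O = -8 + √(-137 + 161) = -8 + √24 = -8 + 2*√6 ≈ -3.1010)
5*(6 - 5) - O = 5*(6 - 5) - (-8 + 2*√6) = 5*1 + (8 - 2*√6) = 5 + (8 - 2*√6) = 13 - 2*√6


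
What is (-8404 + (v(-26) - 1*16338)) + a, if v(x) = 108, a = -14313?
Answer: -38947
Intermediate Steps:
(-8404 + (v(-26) - 1*16338)) + a = (-8404 + (108 - 1*16338)) - 14313 = (-8404 + (108 - 16338)) - 14313 = (-8404 - 16230) - 14313 = -24634 - 14313 = -38947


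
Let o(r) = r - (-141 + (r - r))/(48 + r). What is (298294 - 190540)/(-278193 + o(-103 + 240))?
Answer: -19934490/51440219 ≈ -0.38753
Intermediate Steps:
o(r) = r + 141/(48 + r) (o(r) = r - (-141 + 0)/(48 + r) = r - (-141)/(48 + r) = r + 141/(48 + r))
(298294 - 190540)/(-278193 + o(-103 + 240)) = (298294 - 190540)/(-278193 + (141 + (-103 + 240)² + 48*(-103 + 240))/(48 + (-103 + 240))) = 107754/(-278193 + (141 + 137² + 48*137)/(48 + 137)) = 107754/(-278193 + (141 + 18769 + 6576)/185) = 107754/(-278193 + (1/185)*25486) = 107754/(-278193 + 25486/185) = 107754/(-51440219/185) = 107754*(-185/51440219) = -19934490/51440219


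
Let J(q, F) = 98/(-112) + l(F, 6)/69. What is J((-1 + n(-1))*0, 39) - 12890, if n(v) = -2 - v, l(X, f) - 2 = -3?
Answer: -7115771/552 ≈ -12891.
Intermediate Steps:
l(X, f) = -1 (l(X, f) = 2 - 3 = -1)
J(q, F) = -491/552 (J(q, F) = 98/(-112) - 1/69 = 98*(-1/112) - 1*1/69 = -7/8 - 1/69 = -491/552)
J((-1 + n(-1))*0, 39) - 12890 = -491/552 - 12890 = -7115771/552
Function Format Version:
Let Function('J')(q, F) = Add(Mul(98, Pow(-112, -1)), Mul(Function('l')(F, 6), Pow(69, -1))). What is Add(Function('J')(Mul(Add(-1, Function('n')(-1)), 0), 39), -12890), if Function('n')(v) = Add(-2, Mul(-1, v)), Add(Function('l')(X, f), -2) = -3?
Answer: Rational(-7115771, 552) ≈ -12891.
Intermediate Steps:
Function('l')(X, f) = -1 (Function('l')(X, f) = Add(2, -3) = -1)
Function('J')(q, F) = Rational(-491, 552) (Function('J')(q, F) = Add(Mul(98, Pow(-112, -1)), Mul(-1, Pow(69, -1))) = Add(Mul(98, Rational(-1, 112)), Mul(-1, Rational(1, 69))) = Add(Rational(-7, 8), Rational(-1, 69)) = Rational(-491, 552))
Add(Function('J')(Mul(Add(-1, Function('n')(-1)), 0), 39), -12890) = Add(Rational(-491, 552), -12890) = Rational(-7115771, 552)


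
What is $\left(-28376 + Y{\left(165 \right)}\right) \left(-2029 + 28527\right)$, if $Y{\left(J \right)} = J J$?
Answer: $-30499198$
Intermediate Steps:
$Y{\left(J \right)} = J^{2}$
$\left(-28376 + Y{\left(165 \right)}\right) \left(-2029 + 28527\right) = \left(-28376 + 165^{2}\right) \left(-2029 + 28527\right) = \left(-28376 + 27225\right) 26498 = \left(-1151\right) 26498 = -30499198$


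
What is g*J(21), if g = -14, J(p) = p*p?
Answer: -6174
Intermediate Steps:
J(p) = p²
g*J(21) = -14*21² = -14*441 = -6174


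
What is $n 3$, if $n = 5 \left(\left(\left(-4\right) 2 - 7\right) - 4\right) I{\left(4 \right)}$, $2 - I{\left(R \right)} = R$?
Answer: $570$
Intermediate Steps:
$I{\left(R \right)} = 2 - R$
$n = 190$ ($n = 5 \left(\left(\left(-4\right) 2 - 7\right) - 4\right) \left(2 - 4\right) = 5 \left(\left(-8 - 7\right) - 4\right) \left(2 - 4\right) = 5 \left(\left(-8 - 7\right) - 4\right) \left(-2\right) = 5 \left(-15 - 4\right) \left(-2\right) = 5 \left(-19\right) \left(-2\right) = \left(-95\right) \left(-2\right) = 190$)
$n 3 = 190 \cdot 3 = 570$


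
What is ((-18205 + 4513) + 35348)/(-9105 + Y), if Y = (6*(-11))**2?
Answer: -21656/4749 ≈ -4.5601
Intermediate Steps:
Y = 4356 (Y = (-66)**2 = 4356)
((-18205 + 4513) + 35348)/(-9105 + Y) = ((-18205 + 4513) + 35348)/(-9105 + 4356) = (-13692 + 35348)/(-4749) = 21656*(-1/4749) = -21656/4749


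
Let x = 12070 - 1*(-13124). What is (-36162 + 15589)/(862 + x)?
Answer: -20573/26056 ≈ -0.78957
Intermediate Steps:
x = 25194 (x = 12070 + 13124 = 25194)
(-36162 + 15589)/(862 + x) = (-36162 + 15589)/(862 + 25194) = -20573/26056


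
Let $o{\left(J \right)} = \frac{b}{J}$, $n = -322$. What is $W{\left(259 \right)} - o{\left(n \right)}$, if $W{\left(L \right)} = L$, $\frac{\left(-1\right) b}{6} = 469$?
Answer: $\frac{5756}{23} \approx 250.26$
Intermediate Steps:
$b = -2814$ ($b = \left(-6\right) 469 = -2814$)
$o{\left(J \right)} = - \frac{2814}{J}$
$W{\left(259 \right)} - o{\left(n \right)} = 259 - - \frac{2814}{-322} = 259 - \left(-2814\right) \left(- \frac{1}{322}\right) = 259 - \frac{201}{23} = \frac{5756}{23}$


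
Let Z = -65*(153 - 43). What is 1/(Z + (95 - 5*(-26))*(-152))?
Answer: -1/41350 ≈ -2.4184e-5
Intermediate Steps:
Z = -7150 (Z = -65*110 = -7150)
1/(Z + (95 - 5*(-26))*(-152)) = 1/(-7150 + (95 - 5*(-26))*(-152)) = 1/(-7150 + (95 + 130)*(-152)) = 1/(-7150 + 225*(-152)) = 1/(-7150 - 34200) = 1/(-41350) = -1/41350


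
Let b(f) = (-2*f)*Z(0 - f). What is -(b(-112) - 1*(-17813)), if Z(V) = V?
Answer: -42901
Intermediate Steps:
b(f) = 2*f² (b(f) = (-2*f)*(0 - f) = (-2*f)*(-f) = 2*f²)
-(b(-112) - 1*(-17813)) = -(2*(-112)² - 1*(-17813)) = -(2*12544 + 17813) = -(25088 + 17813) = -1*42901 = -42901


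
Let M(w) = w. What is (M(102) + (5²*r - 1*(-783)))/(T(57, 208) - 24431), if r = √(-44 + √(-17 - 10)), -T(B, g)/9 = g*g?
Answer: -885/413807 - 25*√(-44 + 3*I*√3)/413807 ≈ -0.0021623 - 0.00040144*I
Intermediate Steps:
T(B, g) = -9*g² (T(B, g) = -9*g*g = -9*g²)
r = √(-44 + 3*I*√3) (r = √(-44 + √(-27)) = √(-44 + 3*I*√3) ≈ 0.391 + 6.6448*I)
(M(102) + (5²*r - 1*(-783)))/(T(57, 208) - 24431) = (102 + (5²*√(-44 + 3*I*√3) - 1*(-783)))/(-9*208² - 24431) = (102 + (25*√(-44 + 3*I*√3) + 783))/(-9*43264 - 24431) = (102 + (783 + 25*√(-44 + 3*I*√3)))/(-389376 - 24431) = (885 + 25*√(-44 + 3*I*√3))/(-413807) = (885 + 25*√(-44 + 3*I*√3))*(-1/413807) = -885/413807 - 25*√(-44 + 3*I*√3)/413807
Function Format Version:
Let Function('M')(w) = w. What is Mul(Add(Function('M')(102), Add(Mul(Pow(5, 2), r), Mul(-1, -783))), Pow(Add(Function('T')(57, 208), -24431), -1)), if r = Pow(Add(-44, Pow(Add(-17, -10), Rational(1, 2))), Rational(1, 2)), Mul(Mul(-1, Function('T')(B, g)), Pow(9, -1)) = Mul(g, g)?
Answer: Add(Rational(-885, 413807), Mul(Rational(-25, 413807), Pow(Add(-44, Mul(3, I, Pow(3, Rational(1, 2)))), Rational(1, 2)))) ≈ Add(-0.0021623, Mul(-0.00040144, I))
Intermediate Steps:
Function('T')(B, g) = Mul(-9, Pow(g, 2)) (Function('T')(B, g) = Mul(-9, Mul(g, g)) = Mul(-9, Pow(g, 2)))
r = Pow(Add(-44, Mul(3, I, Pow(3, Rational(1, 2)))), Rational(1, 2)) (r = Pow(Add(-44, Pow(-27, Rational(1, 2))), Rational(1, 2)) = Pow(Add(-44, Mul(3, I, Pow(3, Rational(1, 2)))), Rational(1, 2)) ≈ Add(0.39100, Mul(6.6448, I)))
Mul(Add(Function('M')(102), Add(Mul(Pow(5, 2), r), Mul(-1, -783))), Pow(Add(Function('T')(57, 208), -24431), -1)) = Mul(Add(102, Add(Mul(Pow(5, 2), Pow(Add(-44, Mul(3, I, Pow(3, Rational(1, 2)))), Rational(1, 2))), Mul(-1, -783))), Pow(Add(Mul(-9, Pow(208, 2)), -24431), -1)) = Mul(Add(102, Add(Mul(25, Pow(Add(-44, Mul(3, I, Pow(3, Rational(1, 2)))), Rational(1, 2))), 783)), Pow(Add(Mul(-9, 43264), -24431), -1)) = Mul(Add(102, Add(783, Mul(25, Pow(Add(-44, Mul(3, I, Pow(3, Rational(1, 2)))), Rational(1, 2))))), Pow(Add(-389376, -24431), -1)) = Mul(Add(885, Mul(25, Pow(Add(-44, Mul(3, I, Pow(3, Rational(1, 2)))), Rational(1, 2)))), Pow(-413807, -1)) = Mul(Add(885, Mul(25, Pow(Add(-44, Mul(3, I, Pow(3, Rational(1, 2)))), Rational(1, 2)))), Rational(-1, 413807)) = Add(Rational(-885, 413807), Mul(Rational(-25, 413807), Pow(Add(-44, Mul(3, I, Pow(3, Rational(1, 2)))), Rational(1, 2))))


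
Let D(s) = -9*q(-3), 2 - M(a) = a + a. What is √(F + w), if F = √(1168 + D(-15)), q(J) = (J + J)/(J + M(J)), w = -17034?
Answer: √(-425850 + 5*√29470)/5 ≈ 130.38*I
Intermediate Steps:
M(a) = 2 - 2*a (M(a) = 2 - (a + a) = 2 - 2*a)
q(J) = 2*J/(2 - J) (q(J) = (J + J)/(J + (2 - 2*J)) = (2*J)/(2 - J) = 2*J/(2 - J))
D(s) = 54/5 (D(s) = -18*(-3)/(2 - 1*(-3)) = -18*(-3)/(2 + 3) = -18*(-3)/5 = -9*(-6/5) = 54/5)
F = √29470/5 (F = √(1168 + 54/5) = √(5894/5) = √29470/5 ≈ 34.334)
√(F + w) = √(√29470/5 - 17034) = √(-17034 + √29470/5)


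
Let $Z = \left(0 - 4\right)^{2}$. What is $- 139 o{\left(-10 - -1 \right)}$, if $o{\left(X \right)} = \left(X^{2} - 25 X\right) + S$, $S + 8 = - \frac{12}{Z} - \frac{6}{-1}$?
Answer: $- \frac{168607}{4} \approx -42152.0$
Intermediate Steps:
$Z = 16$ ($Z = \left(-4\right)^{2} = 16$)
$S = - \frac{11}{4}$ ($S = -8 - \left(-6 + \frac{3}{4}\right) = -8 - - \frac{21}{4} = -8 + \left(- \frac{3}{4} + 6\right) = -8 + \frac{21}{4} = - \frac{11}{4} \approx -2.75$)
$o{\left(X \right)} = - \frac{11}{4} + X^{2} - 25 X$ ($o{\left(X \right)} = \left(X^{2} - 25 X\right) - \frac{11}{4} = - \frac{11}{4} + X^{2} - 25 X$)
$- 139 o{\left(-10 - -1 \right)} = - 139 \left(- \frac{11}{4} + \left(-10 - -1\right)^{2} - 25 \left(-10 - -1\right)\right) = - 139 \left(- \frac{11}{4} + \left(-10 + 1\right)^{2} - 25 \left(-10 + 1\right)\right) = - 139 \left(- \frac{11}{4} + \left(-9\right)^{2} - -225\right) = - 139 \left(- \frac{11}{4} + 81 + 225\right) = \left(-139\right) \frac{1213}{4} = - \frac{168607}{4}$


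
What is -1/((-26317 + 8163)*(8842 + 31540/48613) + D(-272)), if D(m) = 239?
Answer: 48613/7803806353137 ≈ 6.2294e-9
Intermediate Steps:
-1/((-26317 + 8163)*(8842 + 31540/48613) + D(-272)) = -1/((-26317 + 8163)*(8842 + 31540/48613) + 239) = -1/(-18154*(8842 + 31540*(1/48613)) + 239) = -1/(-18154*(8842 + 31540/48613) + 239) = -1/(-18154*429867686/48613 + 239) = -1/(-7803817971644/48613 + 239) = -1/(-7803806353137/48613) = -1*(-48613/7803806353137) = 48613/7803806353137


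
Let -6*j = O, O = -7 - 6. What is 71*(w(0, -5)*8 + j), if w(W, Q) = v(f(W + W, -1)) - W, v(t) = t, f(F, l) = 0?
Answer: 923/6 ≈ 153.83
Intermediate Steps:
w(W, Q) = -W (w(W, Q) = 0 - W = -W)
O = -13
j = 13/6 (j = -1/6*(-13) = 13/6 ≈ 2.1667)
71*(w(0, -5)*8 + j) = 71*(-1*0*8 + 13/6) = 71*(0*8 + 13/6) = 71*(0 + 13/6) = 71*(13/6) = 923/6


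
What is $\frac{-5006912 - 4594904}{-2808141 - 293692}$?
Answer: $\frac{1371688}{443119} \approx 3.0955$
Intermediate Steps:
$\frac{-5006912 - 4594904}{-2808141 - 293692} = - \frac{9601816}{-3101833} = \left(-9601816\right) \left(- \frac{1}{3101833}\right) = \frac{1371688}{443119}$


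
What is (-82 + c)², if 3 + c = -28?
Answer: 12769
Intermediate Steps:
c = -31 (c = -3 - 28 = -31)
(-82 + c)² = (-82 - 31)² = (-113)² = 12769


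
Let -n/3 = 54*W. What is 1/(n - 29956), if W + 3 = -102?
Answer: -1/12946 ≈ -7.7244e-5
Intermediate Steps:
W = -105 (W = -3 - 102 = -105)
n = 17010 (n = -162*(-105) = -3*(-5670) = 17010)
1/(n - 29956) = 1/(17010 - 29956) = 1/(-12946) = -1/12946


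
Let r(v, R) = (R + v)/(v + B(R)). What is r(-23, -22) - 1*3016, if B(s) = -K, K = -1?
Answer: -66307/22 ≈ -3014.0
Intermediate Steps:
B(s) = 1 (B(s) = -1*(-1) = 1)
r(v, R) = (R + v)/(1 + v) (r(v, R) = (R + v)/(v + 1) = (R + v)/(1 + v))
r(-23, -22) - 1*3016 = (-22 - 23)/(1 - 23) - 1*3016 = -45/(-22) - 3016 = -1/22*(-45) - 3016 = 45/22 - 3016 = -66307/22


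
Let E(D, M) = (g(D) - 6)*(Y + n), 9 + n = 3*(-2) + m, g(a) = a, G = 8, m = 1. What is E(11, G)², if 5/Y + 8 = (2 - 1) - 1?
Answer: 342225/64 ≈ 5347.3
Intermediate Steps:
Y = -5/8 (Y = 5/(-8 + ((2 - 1) - 1)) = 5/(-8 + (1 - 1)) = 5/(-8 + 0) = 5/(-8) = 5*(-⅛) = -5/8 ≈ -0.62500)
n = -14 (n = -9 + (3*(-2) + 1) = -9 + (-6 + 1) = -9 - 5 = -14)
E(D, M) = 351/4 - 117*D/8 (E(D, M) = (D - 6)*(-5/8 - 14) = (-6 + D)*(-117/8) = 351/4 - 117*D/8)
E(11, G)² = (351/4 - 117/8*11)² = (351/4 - 1287/8)² = (-585/8)² = 342225/64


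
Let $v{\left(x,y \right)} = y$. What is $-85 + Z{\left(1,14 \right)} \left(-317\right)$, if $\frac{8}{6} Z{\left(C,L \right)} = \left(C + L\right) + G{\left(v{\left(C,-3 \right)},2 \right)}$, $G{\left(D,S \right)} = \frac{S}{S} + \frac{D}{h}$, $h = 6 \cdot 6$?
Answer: $- \frac{61907}{16} \approx -3869.2$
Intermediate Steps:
$h = 36$
$G{\left(D,S \right)} = 1 + \frac{D}{36}$ ($G{\left(D,S \right)} = \frac{S}{S} + \frac{D}{36} = 1 + D \frac{1}{36} = 1 + \frac{D}{36}$)
$Z{\left(C,L \right)} = \frac{11}{16} + \frac{3 C}{4} + \frac{3 L}{4}$ ($Z{\left(C,L \right)} = \frac{3 \left(\left(C + L\right) + \left(1 + \frac{1}{36} \left(-3\right)\right)\right)}{4} = \frac{3 \left(\left(C + L\right) + \left(1 - \frac{1}{12}\right)\right)}{4} = \frac{3 \left(\left(C + L\right) + \frac{11}{12}\right)}{4} = \frac{3 \left(\frac{11}{12} + C + L\right)}{4} = \frac{11}{16} + \frac{3 C}{4} + \frac{3 L}{4}$)
$-85 + Z{\left(1,14 \right)} \left(-317\right) = -85 + \left(\frac{11}{16} + \frac{3}{4} \cdot 1 + \frac{3}{4} \cdot 14\right) \left(-317\right) = -85 + \left(\frac{11}{16} + \frac{3}{4} + \frac{21}{2}\right) \left(-317\right) = -85 + \frac{191}{16} \left(-317\right) = -85 - \frac{60547}{16} = - \frac{61907}{16}$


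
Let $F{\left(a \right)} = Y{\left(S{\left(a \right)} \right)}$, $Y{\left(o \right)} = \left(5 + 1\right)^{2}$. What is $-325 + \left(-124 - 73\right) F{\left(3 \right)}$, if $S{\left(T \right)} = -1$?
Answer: $-7417$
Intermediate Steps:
$Y{\left(o \right)} = 36$ ($Y{\left(o \right)} = 6^{2} = 36$)
$F{\left(a \right)} = 36$
$-325 + \left(-124 - 73\right) F{\left(3 \right)} = -325 + \left(-124 - 73\right) 36 = -325 - 7092 = -7417$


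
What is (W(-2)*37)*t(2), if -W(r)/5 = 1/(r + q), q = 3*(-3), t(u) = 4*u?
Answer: 1480/11 ≈ 134.55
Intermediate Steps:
q = -9
W(r) = -5/(-9 + r) (W(r) = -5/(r - 9) = -5/(-9 + r))
(W(-2)*37)*t(2) = (-5/(-9 - 2)*37)*(4*2) = (-5/(-11)*37)*8 = (-5*(-1/11)*37)*8 = ((5/11)*37)*8 = (185/11)*8 = 1480/11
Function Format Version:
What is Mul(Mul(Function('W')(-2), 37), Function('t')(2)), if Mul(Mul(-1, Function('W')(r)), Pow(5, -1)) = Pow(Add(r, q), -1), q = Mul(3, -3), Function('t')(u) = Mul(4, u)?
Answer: Rational(1480, 11) ≈ 134.55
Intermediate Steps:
q = -9
Function('W')(r) = Mul(-5, Pow(Add(-9, r), -1)) (Function('W')(r) = Mul(-5, Pow(Add(r, -9), -1)) = Mul(-5, Pow(Add(-9, r), -1)))
Mul(Mul(Function('W')(-2), 37), Function('t')(2)) = Mul(Mul(Mul(-5, Pow(Add(-9, -2), -1)), 37), Mul(4, 2)) = Mul(Mul(Mul(-5, Pow(-11, -1)), 37), 8) = Mul(Mul(Mul(-5, Rational(-1, 11)), 37), 8) = Mul(Mul(Rational(5, 11), 37), 8) = Mul(Rational(185, 11), 8) = Rational(1480, 11)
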